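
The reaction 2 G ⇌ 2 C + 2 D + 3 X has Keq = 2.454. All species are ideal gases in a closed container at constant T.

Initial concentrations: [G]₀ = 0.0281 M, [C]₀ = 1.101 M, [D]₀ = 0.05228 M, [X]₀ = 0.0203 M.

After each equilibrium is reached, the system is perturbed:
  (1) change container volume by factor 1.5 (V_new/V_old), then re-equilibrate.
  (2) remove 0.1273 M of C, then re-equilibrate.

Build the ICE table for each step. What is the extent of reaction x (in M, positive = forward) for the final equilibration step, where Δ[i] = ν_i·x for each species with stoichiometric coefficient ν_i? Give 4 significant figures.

x = 1.7967e-05 M

Q₀ = 3.5101e-05 vs Keq = 2.454 ⇒ Q<K, forward
Step 1:
                  G         C         D         X
  init       0.0281     1.101   0.05228    0.0203
  Δ        -0.02723   0.02723   0.02723   0.04085
  eq      8.6599e-04     1.128   0.07951   0.06115
  solve Keq expr → x = 0.01362; check Q = 2.454
Then change container volume by factor 1.5 (V_new/V_old).
Step 2:
                  G         C         D         X
  init    5.7732e-04    0.7522   0.05301   0.04077
  Δ       -3.6206e-04 3.6206e-04 3.6206e-04 5.4309e-04
  eq      2.1527e-04    0.7525   0.05337   0.04131
  solve Keq expr → x = 1.8103e-04; check Q = 2.454
Then remove 0.1273 M of C.
Step 3:
                  G         C         D         X
  init    2.1527e-04    0.6252   0.05337   0.04131
  Δ       -3.5935e-05 3.5935e-05 3.5935e-05 5.3902e-05
  eq      1.7933e-04    0.6253   0.05341   0.04136
  solve Keq expr → x = 1.7967e-05; check Q = 2.454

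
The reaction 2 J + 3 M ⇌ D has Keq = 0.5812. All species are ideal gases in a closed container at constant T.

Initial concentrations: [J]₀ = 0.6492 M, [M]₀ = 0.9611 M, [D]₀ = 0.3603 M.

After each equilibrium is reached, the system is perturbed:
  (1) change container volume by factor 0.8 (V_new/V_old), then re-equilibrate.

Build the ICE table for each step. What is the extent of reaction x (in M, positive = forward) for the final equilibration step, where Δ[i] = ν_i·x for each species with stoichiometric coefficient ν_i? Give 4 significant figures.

x = 0.06137 M

Q₀ = 0.9629 vs Keq = 0.5812 ⇒ Q>K, reverse
Step 1:
                    J           M           D
  init         0.6492      0.9611      0.3603
  Δ           0.05683     0.08524    -0.02841
  eq            0.706       1.046      0.3319
  solve Keq expr → x = -0.02841; check Q = 0.5812
Then change container volume by factor 0.8 (V_new/V_old).
Step 2:
                    J           M           D
  init         0.8825       1.308      0.4149
  Δ           -0.1227     -0.1841     0.06137
  eq           0.7598       1.124      0.4762
  solve Keq expr → x = 0.06137; check Q = 0.5812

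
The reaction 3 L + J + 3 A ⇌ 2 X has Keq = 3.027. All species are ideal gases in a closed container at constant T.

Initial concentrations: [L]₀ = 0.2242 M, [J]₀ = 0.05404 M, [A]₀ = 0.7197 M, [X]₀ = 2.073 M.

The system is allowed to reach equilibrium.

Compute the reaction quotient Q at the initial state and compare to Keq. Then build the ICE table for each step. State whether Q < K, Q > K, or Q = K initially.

Q₀ = 1.8929e+04; Q > K (proceeds reverse)

Q₀ = 1.8929e+04 vs Keq = 3.027 ⇒ Q>K, reverse
Step 1:
                    L           J           A           X
  I            0.2242     0.05404      0.7197       2.073
  C            0.7376      0.2459      0.7376     -0.4918
  E            0.9618      0.2999       1.457       1.581
  solve Keq expr → x = -0.2459; check Q = 3.027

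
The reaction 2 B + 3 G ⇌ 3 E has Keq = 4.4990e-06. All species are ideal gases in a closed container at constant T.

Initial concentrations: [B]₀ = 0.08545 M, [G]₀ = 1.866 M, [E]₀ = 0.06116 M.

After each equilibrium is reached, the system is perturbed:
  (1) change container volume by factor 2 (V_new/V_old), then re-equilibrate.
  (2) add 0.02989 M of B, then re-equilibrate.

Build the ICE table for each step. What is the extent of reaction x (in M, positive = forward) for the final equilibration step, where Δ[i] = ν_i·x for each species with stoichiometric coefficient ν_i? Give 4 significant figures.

Q₀ = 0.004822 vs Keq = 4.4990e-06 ⇒ Q>K, reverse
Step 1:
                    B           G           E
  Initial     0.08545       1.866     0.06116
  Change       0.0356     0.05341    -0.05341
  Equil        0.1211       1.919    0.007754
  solve Keq expr → x = -0.0178; check Q = 4.4990e-06
Then change container volume by factor 2 (V_new/V_old).
Step 2:
                    B           G           E
  Initial     0.06053      0.9597    0.003877
  Change   9.3725e-04    0.001406   -0.001406
  Equil       0.06146      0.9611    0.002471
  solve Keq expr → x = -4.6863e-04; check Q = 4.4990e-06
Then add 0.02989 M of B.
Step 3:
                    B           G           E
  Initial     0.09135      0.9611    0.002471
  Change  -4.8885e-04 -7.3328e-04  7.3328e-04
  Equil       0.09087      0.9604    0.003204
  solve Keq expr → x = 2.4443e-04; check Q = 4.4990e-06

x = 2.4443e-04 M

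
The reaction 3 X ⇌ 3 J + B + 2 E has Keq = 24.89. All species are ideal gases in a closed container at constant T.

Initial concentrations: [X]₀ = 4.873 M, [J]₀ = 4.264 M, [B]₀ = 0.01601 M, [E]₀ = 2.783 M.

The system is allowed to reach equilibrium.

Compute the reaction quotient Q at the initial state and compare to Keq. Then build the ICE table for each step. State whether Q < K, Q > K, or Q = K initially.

Q₀ = 0.08308; Q < K (proceeds forward)

Q₀ = 0.08308 vs Keq = 24.89 ⇒ Q<K, forward
Step 1:
                  X         J         B         E
  Initial     4.873     4.264   0.01601     2.783
  Change     -1.339     1.339    0.4463    0.8926
  Equil       3.534     5.603    0.4623     3.676
  solve Keq expr → x = 0.4463; check Q = 24.89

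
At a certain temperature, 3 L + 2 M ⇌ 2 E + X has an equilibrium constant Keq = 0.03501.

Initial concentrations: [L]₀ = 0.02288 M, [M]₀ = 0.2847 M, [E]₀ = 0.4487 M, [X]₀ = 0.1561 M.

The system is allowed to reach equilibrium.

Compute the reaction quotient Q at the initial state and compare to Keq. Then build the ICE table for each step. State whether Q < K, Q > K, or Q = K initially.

Q₀ = 3.2372e+04; Q > K (proceeds reverse)

Q₀ = 3.2372e+04 vs Keq = 0.03501 ⇒ Q>K, reverse
Step 1:
                  L         M         E         X
  init      0.02288    0.2847    0.4487    0.1561
  Δ          0.3979    0.2653   -0.2653   -0.1326
  eq         0.4208      0.55    0.1834   0.02346
  solve Keq expr → x = -0.1326; check Q = 0.03501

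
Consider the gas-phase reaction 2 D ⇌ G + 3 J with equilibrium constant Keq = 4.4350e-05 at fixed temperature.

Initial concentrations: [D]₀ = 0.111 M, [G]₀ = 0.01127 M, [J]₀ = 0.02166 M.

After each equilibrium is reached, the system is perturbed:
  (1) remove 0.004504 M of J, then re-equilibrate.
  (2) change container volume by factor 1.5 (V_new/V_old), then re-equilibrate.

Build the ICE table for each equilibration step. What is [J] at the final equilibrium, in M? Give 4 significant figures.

Q₀ = 9.2951e-06 vs Keq = 4.4350e-05 ⇒ Q<K, forward
Step 1:
                   D          G          J
  I            0.111    0.01127    0.02166
  C        -0.006877   0.003438    0.01031
  E           0.1041    0.01471    0.03197
  solve Keq expr → x = 0.003438; check Q = 4.4350e-05
Then remove 0.004504 M of J.
Step 2:
                   D          G          J
  I           0.1041    0.01471    0.02747
  C        -0.002202   0.001101   0.003302
  E           0.1019    0.01581    0.03077
  solve Keq expr → x = 0.001101; check Q = 4.4350e-05
Then change container volume by factor 1.5 (V_new/V_old).
Step 3:
                   D          G          J
  I          0.06795    0.01054    0.02052
  C        -0.002971   0.001485   0.004456
  E          0.06498    0.01202    0.02497
  solve Keq expr → x = 0.001485; check Q = 4.4350e-05

[J]_eq = 0.02497 M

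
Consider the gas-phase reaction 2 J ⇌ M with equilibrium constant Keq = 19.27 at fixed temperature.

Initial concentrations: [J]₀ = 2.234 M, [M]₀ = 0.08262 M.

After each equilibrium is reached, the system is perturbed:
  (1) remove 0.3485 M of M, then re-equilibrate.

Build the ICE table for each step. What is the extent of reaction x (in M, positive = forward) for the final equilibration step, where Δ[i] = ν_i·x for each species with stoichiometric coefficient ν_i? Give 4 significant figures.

Q₀ = 0.01655 vs Keq = 19.27 ⇒ Q<K, forward
Step 1:
                   J          M
  I            2.234    0.08262
  C           -1.997     0.9986
  E           0.2369      1.081
  solve Keq expr → x = 0.9986; check Q = 19.27
Then remove 0.3485 M of M.
Step 2:
                   J          M
  I           0.2369     0.7327
  C         -0.03928    0.01964
  E           0.1976     0.7523
  solve Keq expr → x = 0.01964; check Q = 19.27

x = 0.01964 M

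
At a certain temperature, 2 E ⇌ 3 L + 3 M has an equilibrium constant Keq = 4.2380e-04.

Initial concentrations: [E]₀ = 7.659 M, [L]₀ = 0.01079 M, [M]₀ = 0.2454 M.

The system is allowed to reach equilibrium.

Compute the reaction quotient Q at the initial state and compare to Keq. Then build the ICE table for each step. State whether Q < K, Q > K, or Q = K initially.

Q₀ = 3.1648e-10 vs Keq = 4.2380e-04 ⇒ Q<K, forward
Step 1:
                   E          L          M
  Initial      7.659    0.01079     0.2454
  Change     -0.2788     0.4182     0.4182
  Equil         7.38      0.429     0.6636
  solve Keq expr → x = 0.1394; check Q = 4.2380e-04

Q₀ = 3.1648e-10; Q < K (proceeds forward)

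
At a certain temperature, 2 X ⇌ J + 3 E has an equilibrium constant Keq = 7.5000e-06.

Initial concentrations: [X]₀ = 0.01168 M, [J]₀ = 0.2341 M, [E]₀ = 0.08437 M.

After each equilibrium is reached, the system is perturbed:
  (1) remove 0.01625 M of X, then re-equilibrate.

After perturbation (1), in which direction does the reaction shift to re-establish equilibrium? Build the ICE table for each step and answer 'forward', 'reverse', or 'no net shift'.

Direction: reverse

Q₀ = 1.031 vs Keq = 7.5000e-06 ⇒ Q>K, reverse
Step 1:
                   X          J          E
  init       0.01168     0.2341    0.08437
  Δ          0.05271   -0.02635   -0.07906
  eq         0.06439     0.2077   0.005309
  solve Keq expr → x = -0.02635; check Q = 7.5000e-06
Then remove 0.01625 M of X.
Step 2:
                   X          J          E
  init       0.04814     0.2077   0.005309
  Δ       5.9838e-04 -2.9919e-04 -8.9757e-04
  eq         0.04874     0.2074   0.004412
  solve Keq expr → x = -2.9919e-04; check Q = 7.5000e-06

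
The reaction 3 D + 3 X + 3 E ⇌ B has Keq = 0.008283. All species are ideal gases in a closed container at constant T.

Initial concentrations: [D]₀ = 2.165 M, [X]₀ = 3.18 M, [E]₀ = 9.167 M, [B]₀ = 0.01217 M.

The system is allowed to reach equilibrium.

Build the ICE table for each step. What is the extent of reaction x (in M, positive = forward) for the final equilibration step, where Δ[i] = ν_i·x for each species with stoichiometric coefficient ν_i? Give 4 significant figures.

x = 0.5888 M

Q₀ = 4.8412e-08 vs Keq = 0.008283 ⇒ Q<K, forward
Step 1:
                  D         X         E         B
  init        2.165      3.18     9.167   0.01217
  Δ          -1.766    -1.766    -1.766    0.5888
  eq         0.3987     1.414     7.401     0.601
  solve Keq expr → x = 0.5888; check Q = 0.008283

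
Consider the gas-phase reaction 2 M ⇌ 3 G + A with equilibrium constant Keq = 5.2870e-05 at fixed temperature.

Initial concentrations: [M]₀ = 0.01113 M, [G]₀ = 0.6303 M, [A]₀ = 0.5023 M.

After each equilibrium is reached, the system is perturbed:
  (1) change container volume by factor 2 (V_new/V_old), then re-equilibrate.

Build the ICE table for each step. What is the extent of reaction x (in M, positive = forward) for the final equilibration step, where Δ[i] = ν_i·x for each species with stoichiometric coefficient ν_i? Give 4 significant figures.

Q₀ = 1015 vs Keq = 5.2870e-05 ⇒ Q>K, reverse
Step 1:
                    M           G           A
  Initial     0.01113      0.6303      0.5023
  Change       0.3996     -0.5994     -0.1998
  Equil        0.4107     0.03089      0.3025
  solve Keq expr → x = -0.1998; check Q = 5.2870e-05
Then change container volume by factor 2 (V_new/V_old).
Step 2:
                    M           G           A
  Initial      0.2054     0.01545      0.1512
  Change    -0.005649    0.008474    0.002825
  Equil        0.1997     0.02392      0.1541
  solve Keq expr → x = 0.002825; check Q = 5.2870e-05

x = 0.002825 M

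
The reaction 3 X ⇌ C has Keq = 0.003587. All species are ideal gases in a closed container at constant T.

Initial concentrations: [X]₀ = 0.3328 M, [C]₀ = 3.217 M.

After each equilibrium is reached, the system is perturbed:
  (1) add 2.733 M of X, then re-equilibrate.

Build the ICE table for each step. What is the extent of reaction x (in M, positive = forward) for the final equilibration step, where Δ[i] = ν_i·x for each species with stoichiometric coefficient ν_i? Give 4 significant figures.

x = 0.5722 M

Q₀ = 87.28 vs Keq = 0.003587 ⇒ Q>K, reverse
Step 1:
                  X         C
  I          0.3328     3.217
  C           6.386    -2.129
  E           6.719     1.088
  solve Keq expr → x = -2.129; check Q = 0.003587
Then add 2.733 M of X.
Step 2:
                  X         C
  I           9.452     1.088
  C          -1.717    0.5722
  E           7.736      1.66
  solve Keq expr → x = 0.5722; check Q = 0.003587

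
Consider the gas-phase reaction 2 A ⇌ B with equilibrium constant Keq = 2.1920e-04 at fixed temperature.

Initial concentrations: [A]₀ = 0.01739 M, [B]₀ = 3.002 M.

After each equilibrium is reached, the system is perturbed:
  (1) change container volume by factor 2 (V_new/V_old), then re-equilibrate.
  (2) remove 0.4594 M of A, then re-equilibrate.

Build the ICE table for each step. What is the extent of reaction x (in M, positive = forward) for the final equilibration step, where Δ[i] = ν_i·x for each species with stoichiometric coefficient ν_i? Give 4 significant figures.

Q₀ = 9927 vs Keq = 2.1920e-04 ⇒ Q>K, reverse
Step 1:
                  A         B
  init      0.01739     3.002
  Δ           5.988    -2.994
  eq          6.006  0.007906
  solve Keq expr → x = -2.994; check Q = 2.1920e-04
Then change container volume by factor 2 (V_new/V_old).
Step 2:
                  A         B
  init        3.003  0.003953
  Δ        0.003943 -0.001971
  eq          3.007  0.001982
  solve Keq expr → x = -0.001971; check Q = 2.1920e-04
Then remove 0.4594 M of A.
Step 3:
                  A         B
  init        2.547  0.001982
  Δ        0.001116 -5.5805e-04
  eq          2.548  0.001424
  solve Keq expr → x = -5.5805e-04; check Q = 2.1920e-04

x = -5.5805e-04 M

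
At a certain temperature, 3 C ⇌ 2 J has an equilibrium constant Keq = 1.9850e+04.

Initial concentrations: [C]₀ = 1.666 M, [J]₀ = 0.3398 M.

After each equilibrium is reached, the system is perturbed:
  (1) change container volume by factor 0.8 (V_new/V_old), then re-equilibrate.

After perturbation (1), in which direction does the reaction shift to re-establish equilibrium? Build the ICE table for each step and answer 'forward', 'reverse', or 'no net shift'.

Direction: forward

Q₀ = 0.02497 vs Keq = 1.9850e+04 ⇒ Q<K, forward
Step 1:
                    C           J
  I             1.666      0.3398
  C            -1.619        1.08
  E           0.04665       1.419
  solve Keq expr → x = 0.5398; check Q = 1.9850e+04
Then change container volume by factor 0.8 (V_new/V_old).
Step 2:
                    C           J
  I           0.05831       1.774
  C         -0.004124    0.002749
  E           0.05418       1.777
  solve Keq expr → x = 0.001375; check Q = 1.9850e+04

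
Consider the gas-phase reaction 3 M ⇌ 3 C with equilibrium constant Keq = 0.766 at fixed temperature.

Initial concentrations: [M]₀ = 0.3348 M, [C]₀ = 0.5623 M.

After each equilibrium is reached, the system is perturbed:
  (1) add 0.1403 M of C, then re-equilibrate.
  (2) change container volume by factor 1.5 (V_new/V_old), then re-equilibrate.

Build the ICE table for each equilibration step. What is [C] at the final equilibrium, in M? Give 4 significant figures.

Q₀ = 4.737 vs Keq = 0.766 ⇒ Q>K, reverse
Step 1:
                    M           C
  init         0.3348      0.5623
  Δ            0.1337     -0.1337
  eq           0.4685      0.4286
  solve Keq expr → x = -0.04456; check Q = 0.766
Then add 0.1403 M of C.
Step 2:
                    M           C
  init         0.4685      0.5689
  Δ           0.07326    -0.07326
  eq           0.5417      0.4957
  solve Keq expr → x = -0.02442; check Q = 0.766
Then change container volume by factor 1.5 (V_new/V_old).
Step 3:
                    M           C
  init         0.3612      0.3304
  Δ                 0           0
  eq           0.3612      0.3304
  solve Keq expr → x = 0; check Q = 0.766

[C]_eq = 0.3304 M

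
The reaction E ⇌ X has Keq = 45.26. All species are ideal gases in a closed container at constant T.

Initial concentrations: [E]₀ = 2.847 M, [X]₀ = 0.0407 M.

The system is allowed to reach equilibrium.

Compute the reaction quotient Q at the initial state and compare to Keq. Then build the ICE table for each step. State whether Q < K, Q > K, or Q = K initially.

Q₀ = 0.0143 vs Keq = 45.26 ⇒ Q<K, forward
Step 1:
                  E         X
  Initial     2.847    0.0407
  Change     -2.785     2.785
  Equil     0.06242     2.825
  solve Keq expr → x = 2.785; check Q = 45.26

Q₀ = 0.0143; Q < K (proceeds forward)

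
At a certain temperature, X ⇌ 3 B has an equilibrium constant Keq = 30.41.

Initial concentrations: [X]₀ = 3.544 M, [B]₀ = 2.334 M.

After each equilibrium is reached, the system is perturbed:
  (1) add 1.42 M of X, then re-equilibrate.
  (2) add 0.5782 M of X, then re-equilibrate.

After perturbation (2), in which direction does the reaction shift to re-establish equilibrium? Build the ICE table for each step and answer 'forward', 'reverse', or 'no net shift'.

Q₀ = 3.588 vs Keq = 30.41 ⇒ Q<K, forward
Step 1:
                    X           B
  I             3.544       2.334
  C           -0.6967        2.09
  E             2.847       4.424
  solve Keq expr → x = 0.6967; check Q = 30.41
Then add 1.42 M of X.
Step 2:
                    X           B
  I             4.267       4.424
  C           -0.1878      0.5634
  E              4.08       4.987
  solve Keq expr → x = 0.1878; check Q = 30.41
Then add 0.5782 M of X.
Step 3:
                    X           B
  I             4.658       4.987
  C          -0.06676      0.2003
  E             4.591       5.188
  solve Keq expr → x = 0.06676; check Q = 30.41

Direction: forward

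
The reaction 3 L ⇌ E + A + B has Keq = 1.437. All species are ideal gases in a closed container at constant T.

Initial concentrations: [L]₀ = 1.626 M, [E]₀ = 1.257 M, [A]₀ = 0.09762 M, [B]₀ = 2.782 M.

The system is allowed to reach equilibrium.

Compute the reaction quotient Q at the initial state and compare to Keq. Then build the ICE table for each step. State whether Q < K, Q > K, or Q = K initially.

Q₀ = 0.07941 vs Keq = 1.437 ⇒ Q<K, forward
Step 1:
                    L           E           A           B
  init          1.626       1.257     0.09762       2.782
  Δ           -0.6413      0.2138      0.2138      0.2138
  eq           0.9847       1.471      0.3114       2.996
  solve Keq expr → x = 0.2138; check Q = 1.437

Q₀ = 0.07941; Q < K (proceeds forward)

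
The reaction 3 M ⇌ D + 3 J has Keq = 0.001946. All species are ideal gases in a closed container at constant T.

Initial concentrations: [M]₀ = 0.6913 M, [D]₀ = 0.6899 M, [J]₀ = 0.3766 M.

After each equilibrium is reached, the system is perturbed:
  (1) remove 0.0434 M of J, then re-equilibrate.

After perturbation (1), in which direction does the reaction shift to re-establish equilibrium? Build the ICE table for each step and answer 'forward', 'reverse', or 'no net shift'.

Direction: forward

Q₀ = 0.1115 vs Keq = 0.001946 ⇒ Q>K, reverse
Step 1:
                   M          D          J
  init        0.6913     0.6899     0.3766
  Δ           0.2396   -0.07986    -0.2396
  eq          0.9309       0.61      0.137
  solve Keq expr → x = -0.07986; check Q = 0.001946
Then remove 0.0434 M of J.
Step 2:
                   M          D          J
  init        0.9309       0.61    0.09363
  Δ         -0.03707    0.01236    0.03707
  eq          0.8938     0.6224     0.1307
  solve Keq expr → x = 0.01236; check Q = 0.001946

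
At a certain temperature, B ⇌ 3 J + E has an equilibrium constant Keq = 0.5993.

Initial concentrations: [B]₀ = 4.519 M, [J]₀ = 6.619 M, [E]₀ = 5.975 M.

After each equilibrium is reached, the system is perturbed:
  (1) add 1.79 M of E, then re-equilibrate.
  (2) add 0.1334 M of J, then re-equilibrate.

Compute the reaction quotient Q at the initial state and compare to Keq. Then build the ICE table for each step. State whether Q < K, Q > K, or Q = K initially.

Q₀ = 383.4 vs Keq = 0.5993 ⇒ Q>K, reverse
Step 1:
                    B           J           E
  init          4.519       6.619       5.975
  Δ              1.88      -5.641       -1.88
  eq            6.399      0.9784       4.095
  solve Keq expr → x = -1.88; check Q = 0.5993
Then add 1.79 M of E.
Step 2:
                    B           J           E
  init          6.399      0.9784       5.885
  Δ             0.036      -0.108      -0.036
  eq            6.435      0.8704       5.849
  solve Keq expr → x = -0.036; check Q = 0.5993
Then add 0.1334 M of J.
Step 3:
                    B           J           E
  init          6.435       1.004       5.849
  Δ            0.0431     -0.1293     -0.0431
  eq            6.478      0.8745       5.806
  solve Keq expr → x = -0.0431; check Q = 0.5993

Q₀ = 383.4; Q > K (proceeds reverse)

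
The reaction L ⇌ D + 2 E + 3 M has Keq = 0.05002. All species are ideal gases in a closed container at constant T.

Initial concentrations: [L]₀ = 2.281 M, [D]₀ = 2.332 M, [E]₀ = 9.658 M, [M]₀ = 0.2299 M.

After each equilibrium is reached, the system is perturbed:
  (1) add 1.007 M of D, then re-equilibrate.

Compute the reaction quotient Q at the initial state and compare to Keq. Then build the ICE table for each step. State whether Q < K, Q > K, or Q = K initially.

Q₀ = 1.159; Q > K (proceeds reverse)

Q₀ = 1.159 vs Keq = 0.05002 ⇒ Q>K, reverse
Step 1:
                  L         D         E         M
  I           2.281     2.332     9.658    0.2299
  C         0.04918  -0.04918  -0.09836   -0.1475
  E            2.33     2.283      9.56   0.08236
  solve Keq expr → x = -0.04918; check Q = 0.05002
Then add 1.007 M of D.
Step 2:
                  L         D         E         M
  I            2.33      3.29      9.56   0.08236
  C        0.003119 -0.003119 -0.006239 -0.009358
  E           2.333     3.287     9.553     0.073
  solve Keq expr → x = -0.003119; check Q = 0.05002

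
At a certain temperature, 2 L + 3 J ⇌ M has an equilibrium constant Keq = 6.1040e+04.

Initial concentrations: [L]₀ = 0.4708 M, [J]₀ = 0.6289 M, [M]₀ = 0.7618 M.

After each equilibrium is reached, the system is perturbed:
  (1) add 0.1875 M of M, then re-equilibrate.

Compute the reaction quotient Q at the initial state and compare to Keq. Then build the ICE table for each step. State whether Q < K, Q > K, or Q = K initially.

Q₀ = 13.82 vs Keq = 6.1040e+04 ⇒ Q<K, forward
Step 1:
                    L           J           M
  Initial      0.4708      0.6289      0.7618
  Change      -0.3511     -0.5266      0.1755
  Equil        0.1197      0.1023      0.9373
  solve Keq expr → x = 0.1755; check Q = 6.1040e+04
Then add 0.1875 M of M.
Step 2:
                    L           J           M
  Initial      0.1197      0.1023       1.125
  Change     0.003041    0.004561    -0.00152
  Equil        0.1228      0.1069       1.123
  solve Keq expr → x = -0.00152; check Q = 6.1040e+04

Q₀ = 13.82; Q < K (proceeds forward)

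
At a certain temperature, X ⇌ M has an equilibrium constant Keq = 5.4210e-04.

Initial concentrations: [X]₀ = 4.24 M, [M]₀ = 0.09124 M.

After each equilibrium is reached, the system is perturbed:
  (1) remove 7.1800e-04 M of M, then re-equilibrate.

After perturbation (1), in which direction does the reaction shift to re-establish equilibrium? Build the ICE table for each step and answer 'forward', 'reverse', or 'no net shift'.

Q₀ = 0.02152 vs Keq = 5.4210e-04 ⇒ Q>K, reverse
Step 1:
                   X          M
  I             4.24    0.09124
  C          0.08889   -0.08889
  E            4.329   0.002347
  solve Keq expr → x = -0.08889; check Q = 5.4210e-04
Then remove 7.1800e-04 M of M.
Step 2:
                   X          M
  I            4.329   0.001629
  C       -7.1761e-04 7.1761e-04
  E            4.328   0.002346
  solve Keq expr → x = 7.1761e-04; check Q = 5.4210e-04

Direction: forward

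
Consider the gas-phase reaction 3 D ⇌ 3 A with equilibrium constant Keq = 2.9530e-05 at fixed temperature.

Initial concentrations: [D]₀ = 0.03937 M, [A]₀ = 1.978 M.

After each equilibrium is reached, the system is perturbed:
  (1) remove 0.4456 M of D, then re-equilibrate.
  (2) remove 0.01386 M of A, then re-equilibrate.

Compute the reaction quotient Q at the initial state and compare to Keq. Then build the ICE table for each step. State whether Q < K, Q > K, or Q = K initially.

Q₀ = 1.2682e+05 vs Keq = 2.9530e-05 ⇒ Q>K, reverse
Step 1:
                   D          A
  I          0.03937      1.978
  C            1.918     -1.918
  E            1.957    0.06049
  solve Keq expr → x = -0.6392; check Q = 2.9530e-05
Then remove 0.4456 M of D.
Step 2:
                   D          A
  I            1.511    0.06049
  C          0.01336   -0.01336
  E            1.525    0.04713
  solve Keq expr → x = -0.004453; check Q = 2.9530e-05
Then remove 0.01386 M of A.
Step 3:
                   D          A
  I            1.525    0.03327
  C         -0.01344    0.01344
  E            1.511    0.04671
  solve Keq expr → x = 0.004481; check Q = 2.9530e-05

Q₀ = 1.2682e+05; Q > K (proceeds reverse)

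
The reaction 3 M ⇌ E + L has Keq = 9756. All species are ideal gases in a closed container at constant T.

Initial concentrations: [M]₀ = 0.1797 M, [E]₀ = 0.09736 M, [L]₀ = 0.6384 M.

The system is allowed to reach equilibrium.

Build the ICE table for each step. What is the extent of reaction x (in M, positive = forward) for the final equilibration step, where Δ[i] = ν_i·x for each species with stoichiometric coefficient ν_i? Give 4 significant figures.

x = 0.05257 M

Q₀ = 10.71 vs Keq = 9756 ⇒ Q<K, forward
Step 1:
                    M           E           L
  Initial      0.1797     0.09736      0.6384
  Change      -0.1577     0.05257     0.05257
  Equil       0.02198      0.1499       0.691
  solve Keq expr → x = 0.05257; check Q = 9756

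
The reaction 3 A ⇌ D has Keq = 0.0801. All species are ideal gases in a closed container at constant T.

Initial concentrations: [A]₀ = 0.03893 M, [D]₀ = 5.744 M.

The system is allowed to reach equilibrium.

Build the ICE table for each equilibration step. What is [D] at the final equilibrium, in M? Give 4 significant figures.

[D]_eq = 4.482 M

Q₀ = 9.7356e+04 vs Keq = 0.0801 ⇒ Q>K, reverse
Step 1:
                   A          D
  Initial    0.03893      5.744
  Change       3.786     -1.262
  Equil        3.825      4.482
  solve Keq expr → x = -1.262; check Q = 0.0801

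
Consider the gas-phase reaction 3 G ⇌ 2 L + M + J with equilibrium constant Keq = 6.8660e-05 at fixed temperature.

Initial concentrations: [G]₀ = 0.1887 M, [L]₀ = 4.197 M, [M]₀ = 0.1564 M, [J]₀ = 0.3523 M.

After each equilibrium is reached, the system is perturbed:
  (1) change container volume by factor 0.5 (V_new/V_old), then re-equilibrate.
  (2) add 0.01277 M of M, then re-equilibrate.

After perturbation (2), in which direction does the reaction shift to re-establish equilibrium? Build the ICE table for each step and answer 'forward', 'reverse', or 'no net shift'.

Q₀ = 144.4 vs Keq = 6.8660e-05 ⇒ Q>K, reverse
Step 1:
                    G           L           M           J
  Initial      0.1887       4.197      0.1564      0.3523
  Change       0.4692     -0.3128     -0.1564     -0.1564
  Equil        0.6579       3.884  6.6144e-06      0.1959
  solve Keq expr → x = -0.1564; check Q = 6.8660e-05
Then change container volume by factor 0.5 (V_new/V_old).
Step 2:
                    G           L           M           J
  Initial       1.316       7.768  1.3229e-05      0.3918
  Change   1.9842e-05 -1.3228e-05 -6.6139e-06 -6.6139e-06
  Equil         1.316       7.768  6.6148e-06      0.3918
  solve Keq expr → x = -6.6139e-06; check Q = 6.8660e-05
Then add 0.01277 M of M.
Step 3:
                    G           L           M           J
  Initial       1.316       7.768     0.01278      0.3918
  Change      0.03831    -0.02554    -0.01277    -0.01277
  Equil         1.354       7.743  7.5017e-06       0.379
  solve Keq expr → x = -0.01277; check Q = 6.8660e-05

Direction: reverse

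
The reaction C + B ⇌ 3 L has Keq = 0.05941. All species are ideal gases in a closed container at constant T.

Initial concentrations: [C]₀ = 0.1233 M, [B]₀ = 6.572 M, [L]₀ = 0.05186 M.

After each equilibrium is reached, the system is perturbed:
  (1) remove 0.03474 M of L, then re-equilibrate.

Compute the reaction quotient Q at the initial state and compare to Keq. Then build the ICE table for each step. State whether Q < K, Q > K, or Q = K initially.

Q₀ = 1.7212e-04; Q < K (proceeds forward)

Q₀ = 1.7212e-04 vs Keq = 0.05941 ⇒ Q<K, forward
Step 1:
                  C         B         L
  Initial    0.1233     6.572   0.05186
  Change   -0.07257  -0.07257    0.2177
  Equil     0.05073     6.499    0.2696
  solve Keq expr → x = 0.07257; check Q = 0.05941
Then remove 0.03474 M of L.
Step 2:
                  C         B         L
  Initial   0.05073     6.499    0.2348
  Change  -0.007127 -0.007127   0.02138
  Equil      0.0436     6.492    0.2562
  solve Keq expr → x = 0.007127; check Q = 0.05941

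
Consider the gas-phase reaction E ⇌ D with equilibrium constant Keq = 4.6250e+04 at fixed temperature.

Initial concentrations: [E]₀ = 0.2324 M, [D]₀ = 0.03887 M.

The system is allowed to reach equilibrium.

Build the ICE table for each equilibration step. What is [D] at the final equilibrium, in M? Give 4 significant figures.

[D]_eq = 0.2713 M

Q₀ = 0.1673 vs Keq = 4.6250e+04 ⇒ Q<K, forward
Step 1:
                    E           D
  Initial      0.2324     0.03887
  Change      -0.2324      0.2324
  Equil    5.8652e-06      0.2713
  solve Keq expr → x = 0.2324; check Q = 4.6250e+04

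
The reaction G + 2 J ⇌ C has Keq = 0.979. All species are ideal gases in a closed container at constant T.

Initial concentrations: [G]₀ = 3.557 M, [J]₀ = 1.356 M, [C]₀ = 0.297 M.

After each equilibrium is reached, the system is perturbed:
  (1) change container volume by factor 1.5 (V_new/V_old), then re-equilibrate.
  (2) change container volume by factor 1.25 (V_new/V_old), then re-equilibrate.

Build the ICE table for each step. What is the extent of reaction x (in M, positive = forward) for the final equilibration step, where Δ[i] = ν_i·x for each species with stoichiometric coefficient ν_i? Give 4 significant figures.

x = -0.03213 M

Q₀ = 0.04541 vs Keq = 0.979 ⇒ Q<K, forward
Step 1:
                  G         J         C
  Initial     3.557     1.356     0.297
  Change    -0.4336   -0.8672    0.4336
  Equil       3.123    0.4888    0.7306
  solve Keq expr → x = 0.4336; check Q = 0.979
Then change container volume by factor 1.5 (V_new/V_old).
Step 2:
                  G         J         C
  Initial     2.082    0.3259    0.4871
  Change    0.06204    0.1241  -0.06204
  Equil       2.144      0.45     0.425
  solve Keq expr → x = -0.06204; check Q = 0.979
Then change container volume by factor 1.25 (V_new/V_old).
Step 3:
                  G         J         C
  Initial     1.715      0.36      0.34
  Change    0.03213   0.06425  -0.03213
  Equil       1.748    0.4242    0.3079
  solve Keq expr → x = -0.03213; check Q = 0.979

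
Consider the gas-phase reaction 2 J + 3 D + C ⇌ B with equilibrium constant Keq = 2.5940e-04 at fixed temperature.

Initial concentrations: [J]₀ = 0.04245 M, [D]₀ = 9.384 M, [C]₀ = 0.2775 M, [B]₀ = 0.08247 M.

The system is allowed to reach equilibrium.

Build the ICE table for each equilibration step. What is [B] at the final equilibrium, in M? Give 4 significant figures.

Q₀ = 0.1996 vs Keq = 2.5940e-04 ⇒ Q>K, reverse
Step 1:
                  J         D         C         B
  init      0.04245     9.384    0.2775   0.08247
  Δ          0.1583    0.2374   0.07915  -0.07915
  eq         0.2007     9.621    0.3566  0.003321
  solve Keq expr → x = -0.07915; check Q = 2.5940e-04

[B]_eq = 0.003321 M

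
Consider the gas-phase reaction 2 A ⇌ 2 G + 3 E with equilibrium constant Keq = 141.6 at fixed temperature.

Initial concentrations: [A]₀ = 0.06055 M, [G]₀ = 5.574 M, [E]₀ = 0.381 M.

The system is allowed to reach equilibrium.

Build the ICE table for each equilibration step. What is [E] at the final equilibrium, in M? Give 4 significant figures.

Q₀ = 468.7 vs Keq = 141.6 ⇒ Q>K, reverse
Step 1:
                    A           G           E
  Initial     0.06055       5.574       0.381
  Change      0.03012    -0.03012    -0.04518
  Equil       0.09067       5.544      0.3358
  solve Keq expr → x = -0.01506; check Q = 141.6

[E]_eq = 0.3358 M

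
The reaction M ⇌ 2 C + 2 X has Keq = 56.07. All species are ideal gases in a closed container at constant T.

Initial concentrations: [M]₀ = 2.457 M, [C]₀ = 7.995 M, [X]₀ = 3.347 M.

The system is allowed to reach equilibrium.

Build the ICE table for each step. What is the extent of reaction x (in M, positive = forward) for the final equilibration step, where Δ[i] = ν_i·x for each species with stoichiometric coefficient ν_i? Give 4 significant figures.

Q₀ = 291.4 vs Keq = 56.07 ⇒ Q>K, reverse
Step 1:
                   M          C          X
  I            2.457      7.995      3.347
  C           0.6759     -1.352     -1.352
  E            3.133      6.643      1.995
  solve Keq expr → x = -0.6759; check Q = 56.07

x = -0.6759 M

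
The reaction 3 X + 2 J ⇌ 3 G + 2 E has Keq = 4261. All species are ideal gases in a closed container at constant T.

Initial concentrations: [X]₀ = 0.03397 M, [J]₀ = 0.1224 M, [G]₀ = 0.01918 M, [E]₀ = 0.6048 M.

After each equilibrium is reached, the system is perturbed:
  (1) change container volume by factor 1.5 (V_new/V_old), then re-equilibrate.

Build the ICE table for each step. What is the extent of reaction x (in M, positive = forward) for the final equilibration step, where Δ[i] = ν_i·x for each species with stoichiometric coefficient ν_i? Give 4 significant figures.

Q₀ = 4.395 vs Keq = 4261 ⇒ Q<K, forward
Step 1:
                   X          J          G          E
  init       0.03397     0.1224    0.01918     0.6048
  Δ         -0.02508   -0.01672    0.02508    0.01672
  eq        0.008894     0.1057    0.04426     0.6215
  solve Keq expr → x = 0.008359; check Q = 4261
Then change container volume by factor 1.5 (V_new/V_old).
Step 2:
                   X          J          G          E
  init      0.005929    0.07046     0.0295     0.4143
  Δ                0          0          0          0
  eq        0.005929    0.07046     0.0295     0.4143
  solve Keq expr → x = 0; check Q = 4261

x = 0 M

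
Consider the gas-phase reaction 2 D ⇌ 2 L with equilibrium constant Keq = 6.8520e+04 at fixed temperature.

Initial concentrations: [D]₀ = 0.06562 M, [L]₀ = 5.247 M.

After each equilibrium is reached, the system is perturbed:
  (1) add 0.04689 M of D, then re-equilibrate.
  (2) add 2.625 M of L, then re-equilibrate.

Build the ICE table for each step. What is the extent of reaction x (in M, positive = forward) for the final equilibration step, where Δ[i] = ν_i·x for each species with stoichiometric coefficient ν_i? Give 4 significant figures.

Q₀ = 6394 vs Keq = 6.8520e+04 ⇒ Q<K, forward
Step 1:
                    D           L
  init        0.06562       5.247
  Δ           -0.0454      0.0454
  eq          0.02022       5.292
  solve Keq expr → x = 0.0227; check Q = 6.8520e+04
Then add 0.04689 M of D.
Step 2:
                    D           L
  init        0.06711       5.292
  Δ          -0.04671     0.04671
  eq           0.0204       5.339
  solve Keq expr → x = 0.02336; check Q = 6.8520e+04
Then add 2.625 M of L.
Step 3:
                    D           L
  init         0.0204       7.964
  Δ           0.00999    -0.00999
  eq          0.03039       7.954
  solve Keq expr → x = -0.004995; check Q = 6.8520e+04

x = -0.004995 M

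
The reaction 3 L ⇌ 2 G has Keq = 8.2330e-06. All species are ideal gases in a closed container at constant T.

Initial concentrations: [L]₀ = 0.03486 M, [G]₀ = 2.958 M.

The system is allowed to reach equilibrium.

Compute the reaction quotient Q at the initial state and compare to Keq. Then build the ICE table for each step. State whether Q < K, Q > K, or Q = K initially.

Q₀ = 2.0654e+05 vs Keq = 8.2330e-06 ⇒ Q>K, reverse
Step 1:
                   L          G
  Initial    0.03486      2.958
  Change       4.397     -2.931
  Equil        4.432    0.02677
  solve Keq expr → x = -1.466; check Q = 8.2330e-06

Q₀ = 2.0654e+05; Q > K (proceeds reverse)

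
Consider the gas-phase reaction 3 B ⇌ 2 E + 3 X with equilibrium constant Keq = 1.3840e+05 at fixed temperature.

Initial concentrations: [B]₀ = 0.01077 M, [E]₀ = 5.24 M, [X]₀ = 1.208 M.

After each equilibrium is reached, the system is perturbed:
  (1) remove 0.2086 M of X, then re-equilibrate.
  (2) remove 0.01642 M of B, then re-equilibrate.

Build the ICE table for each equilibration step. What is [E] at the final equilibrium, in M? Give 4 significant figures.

Q₀ = 3.8745e+07 vs Keq = 1.3840e+05 ⇒ Q>K, reverse
Step 1:
                    B           E           X
  Initial     0.01077        5.24       1.208
  Change      0.05609     -0.0374    -0.05609
  Equil       0.06686       5.203       1.152
  solve Keq expr → x = -0.0187; check Q = 1.3840e+05
Then remove 0.2086 M of X.
Step 2:
                    B           E           X
  Initial     0.06686       5.203      0.9433
  Change     -0.01139    0.007595     0.01139
  Equil       0.05547        5.21      0.9547
  solve Keq expr → x = 0.003798; check Q = 1.3840e+05
Then remove 0.01642 M of B.
Step 3:
                    B           E           X
  Initial     0.03905        5.21      0.9547
  Change      0.01545     -0.0103    -0.01545
  Equil        0.0545         5.2      0.9392
  solve Keq expr → x = -0.00515; check Q = 1.3840e+05

[E]_eq = 5.2 M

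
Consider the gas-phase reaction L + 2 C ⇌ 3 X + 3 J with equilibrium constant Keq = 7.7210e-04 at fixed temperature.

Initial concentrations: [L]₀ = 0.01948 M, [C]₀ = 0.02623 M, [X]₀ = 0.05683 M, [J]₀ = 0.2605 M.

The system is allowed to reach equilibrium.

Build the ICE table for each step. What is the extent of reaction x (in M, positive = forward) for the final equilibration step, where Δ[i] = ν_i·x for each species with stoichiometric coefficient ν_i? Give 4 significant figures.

x = -0.01284 M

Q₀ = 0.2421 vs Keq = 7.7210e-04 ⇒ Q>K, reverse
Step 1:
                    L           C           X           J
  init        0.01948     0.02623     0.05683      0.2605
  Δ           0.01284     0.02568    -0.03851    -0.03851
  eq          0.03232     0.05191     0.01832       0.222
  solve Keq expr → x = -0.01284; check Q = 7.7210e-04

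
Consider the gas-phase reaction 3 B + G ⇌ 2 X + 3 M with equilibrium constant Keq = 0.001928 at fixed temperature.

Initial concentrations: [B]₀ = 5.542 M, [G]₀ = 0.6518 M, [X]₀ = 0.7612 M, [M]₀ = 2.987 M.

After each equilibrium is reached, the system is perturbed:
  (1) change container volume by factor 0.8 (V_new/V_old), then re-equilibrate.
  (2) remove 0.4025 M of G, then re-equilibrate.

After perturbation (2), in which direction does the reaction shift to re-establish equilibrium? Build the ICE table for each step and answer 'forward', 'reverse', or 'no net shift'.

Q₀ = 0.1392 vs Keq = 0.001928 ⇒ Q>K, reverse
Step 1:
                  B         G         X         M
  Initial     5.542    0.6518    0.7612     2.987
  Change     0.8223    0.2741   -0.5482   -0.8223
  Equil       6.364    0.9259     0.213     2.165
  solve Keq expr → x = -0.2741; check Q = 0.001928
Then change container volume by factor 0.8 (V_new/V_old).
Step 2:
                  B         G         X         M
  Initial     7.955     1.157    0.2662     2.706
  Change    0.03189   0.01063  -0.02126  -0.03189
  Equil       7.987     1.168     0.245     2.674
  solve Keq expr → x = -0.01063; check Q = 0.001928
Then remove 0.4025 M of G.
Step 3:
                  B         G         X         M
  Initial     7.987    0.7655     0.245     2.674
  Change      0.054     0.018    -0.036    -0.054
  Equil       8.041    0.7835     0.209      2.62
  solve Keq expr → x = -0.018; check Q = 0.001928

Direction: reverse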